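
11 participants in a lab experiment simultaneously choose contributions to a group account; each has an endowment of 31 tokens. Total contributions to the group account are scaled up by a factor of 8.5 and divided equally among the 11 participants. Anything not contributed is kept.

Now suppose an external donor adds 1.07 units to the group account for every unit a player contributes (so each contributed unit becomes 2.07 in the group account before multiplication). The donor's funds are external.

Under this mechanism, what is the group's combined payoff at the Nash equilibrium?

With the mechanism, a contributed unit returns 8.5 × 2.07 / 11 = 1.5995 per unit of net cost to the contributor — now above 1 — so contributing fully is weakly dominant for every player.
So the Nash equilibrium is full contribution by all 11; the group earns 8.5 × 2.07 × 341 = 5999.90.

5999.90 tokens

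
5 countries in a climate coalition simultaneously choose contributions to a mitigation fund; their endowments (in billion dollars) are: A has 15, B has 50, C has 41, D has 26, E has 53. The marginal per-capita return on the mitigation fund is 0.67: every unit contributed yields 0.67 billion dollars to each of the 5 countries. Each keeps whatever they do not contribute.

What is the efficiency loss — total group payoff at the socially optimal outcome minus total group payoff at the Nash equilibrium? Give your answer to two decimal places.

The private return per contributed unit is 0.67 < 1 for everyone, so the Nash equilibrium is zero contribution and the group total is Σ E_j = 15 + 50 + 41 + 26 + 53 = 185.
Each contributed unit returns 3.350 to the group, so the social optimum is full contribution by everyone: group total = 3.350 × 185 = 619.75.
Efficiency loss = (3.350 − 1) × 185 = 434.75.

434.75 billion dollars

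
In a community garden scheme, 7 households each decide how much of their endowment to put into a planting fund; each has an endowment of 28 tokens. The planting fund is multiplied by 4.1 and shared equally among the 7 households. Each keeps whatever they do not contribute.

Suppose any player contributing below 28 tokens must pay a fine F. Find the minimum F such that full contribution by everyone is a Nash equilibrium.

Given the others contribute fully, the best deviation is to contribute 0 (any partial contribution still incurs the fine and gives up units whose private return 0.5857 is below 1).
Deviating from 28 to 0 saves 28 tokens but forfeits the deviator's share of the drop in the planting fund: 4.1/7 × 28 = 16.40.
So the deviation gain is 28 − 16.40 = 11.60, and the fine must be at least 11.60 tokens to wipe it out.

11.60 tokens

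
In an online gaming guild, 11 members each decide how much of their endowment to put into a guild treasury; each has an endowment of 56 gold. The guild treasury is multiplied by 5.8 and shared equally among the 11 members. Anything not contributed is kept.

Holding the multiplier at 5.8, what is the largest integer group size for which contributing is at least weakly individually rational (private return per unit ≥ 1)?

5

Private return per unit is 5.8/(group size), which is ≥ 1 whenever the group size is ≤ 5.8.
The largest such integer is 5.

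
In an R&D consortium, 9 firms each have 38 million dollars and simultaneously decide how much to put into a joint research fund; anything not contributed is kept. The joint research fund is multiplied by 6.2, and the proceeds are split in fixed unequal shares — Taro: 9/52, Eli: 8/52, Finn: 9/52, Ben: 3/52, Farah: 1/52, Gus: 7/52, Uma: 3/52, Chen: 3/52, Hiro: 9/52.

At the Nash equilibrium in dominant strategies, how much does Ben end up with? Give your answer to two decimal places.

Each unit j contributes comes back to j as 6.2 × (j's share), so j prefers to contribute only if that share exceeds 1/6.2 = 0.1613; otherwise keeping the unit dominates.
The shares above 0.1613 belong to Taro, Finn and Hiro, contributing 38 each; the remaining 6 contribute 0. Total contributed: 114.
Ben keeps 38 and receives 6.2 × 114 × 3/52 = 40.78 from the joint research fund, for a payoff of 78.78.

78.78 million dollars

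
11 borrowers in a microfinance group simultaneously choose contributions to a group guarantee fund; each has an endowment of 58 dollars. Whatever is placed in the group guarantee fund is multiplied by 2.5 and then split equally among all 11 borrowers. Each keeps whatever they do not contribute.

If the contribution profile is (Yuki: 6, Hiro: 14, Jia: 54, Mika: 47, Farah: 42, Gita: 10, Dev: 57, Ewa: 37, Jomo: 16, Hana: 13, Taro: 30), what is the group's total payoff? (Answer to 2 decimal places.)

1127.00 dollars

Total contributed: 6 + 14 + 54 + 47 + 42 + 10 + 57 + 37 + 16 + 13 + 30 = 326; total kept: 11 × 58 − 326 = 312.
The group guarantee fund pays out 2.5 × 326 = 815.00 in aggregate.
Group total = 312 + 815.00 = 1127.00.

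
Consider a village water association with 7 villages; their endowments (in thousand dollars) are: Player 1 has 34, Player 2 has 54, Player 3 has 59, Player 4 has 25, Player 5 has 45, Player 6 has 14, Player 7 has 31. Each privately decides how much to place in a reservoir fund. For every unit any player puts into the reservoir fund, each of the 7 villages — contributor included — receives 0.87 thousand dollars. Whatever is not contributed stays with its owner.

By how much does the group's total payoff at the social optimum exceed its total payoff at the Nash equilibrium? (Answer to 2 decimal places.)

1333.58 thousand dollars

The private return per contributed unit is 0.87 < 1 for everyone, so the Nash equilibrium is zero contribution and the group total is Σ E_j = 34 + 54 + 59 + 25 + 45 + 14 + 31 = 262.
Each contributed unit returns 6.090 to the group, so the social optimum is full contribution by everyone: group total = 6.090 × 262 = 1595.58.
Efficiency loss = (6.090 − 1) × 262 = 1333.58.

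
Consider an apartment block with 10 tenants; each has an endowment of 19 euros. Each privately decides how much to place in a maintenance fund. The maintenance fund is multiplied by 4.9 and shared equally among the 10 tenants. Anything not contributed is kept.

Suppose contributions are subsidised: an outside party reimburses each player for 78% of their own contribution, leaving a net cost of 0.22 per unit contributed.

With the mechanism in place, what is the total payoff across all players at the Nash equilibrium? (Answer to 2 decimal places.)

Under the mechanism each unit contributed yields (4.9/10) / 0.22 = 2.2273 back to its contributor per unit of net cost, which exceeds 1, making full contribution the dominant choice for everyone.
So the Nash equilibrium is full contribution by all 10; the group earns 10 × (19 × 0.78 + 4.9 × 19) = 1079.20.

1079.20 euros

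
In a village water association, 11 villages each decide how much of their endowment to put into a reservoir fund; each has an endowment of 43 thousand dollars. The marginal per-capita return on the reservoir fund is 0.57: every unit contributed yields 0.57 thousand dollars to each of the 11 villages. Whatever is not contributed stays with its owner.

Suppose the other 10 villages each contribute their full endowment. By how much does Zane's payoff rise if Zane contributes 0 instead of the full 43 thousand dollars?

18.49 thousand dollars

Switching from a contribution of 43 to 0 lets Zane keep an extra 43 thousand dollars, but lowers the reservoir fund by 43, which costs Zane their own share of that drop: 0.57 × 43 = 24.51.
Net gain = 43 − 24.51 = 18.49. The private return per contributed unit (0.57) is below 1, so free-riding is indeed the best response regardless of what the others do.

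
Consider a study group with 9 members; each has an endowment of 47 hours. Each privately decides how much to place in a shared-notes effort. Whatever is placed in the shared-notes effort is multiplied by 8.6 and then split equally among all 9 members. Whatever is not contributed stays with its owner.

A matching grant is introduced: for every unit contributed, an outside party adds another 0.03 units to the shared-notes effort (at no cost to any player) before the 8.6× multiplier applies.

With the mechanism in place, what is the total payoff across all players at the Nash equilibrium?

The effective private return is 8.6 × 1.03 / 9 = 0.9842, which is still under 1, so the mechanism doesn't change anyone's dominant strategy: zero contribution.
At the Nash equilibrium no one contributes; group total payoff = 9 × 47 = 423.

423.00 hours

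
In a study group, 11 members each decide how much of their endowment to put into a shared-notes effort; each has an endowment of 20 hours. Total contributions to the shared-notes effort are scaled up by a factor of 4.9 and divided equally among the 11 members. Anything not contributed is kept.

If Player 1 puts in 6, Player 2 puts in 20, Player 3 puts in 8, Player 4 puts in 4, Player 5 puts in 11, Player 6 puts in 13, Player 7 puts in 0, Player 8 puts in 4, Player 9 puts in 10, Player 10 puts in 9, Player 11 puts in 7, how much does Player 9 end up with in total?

50.98 hours

Total contributed: 6 + 20 + 8 + 4 + 11 + 13 + 0 + 4 + 10 + 9 + 7 = 92.
Each receives 4.9 × 92 / 11 = 40.98 from the shared-notes effort.
Player 9 keeps 20 − 10 = 10, so Player 9's payoff is 10 + 40.98 = 50.98.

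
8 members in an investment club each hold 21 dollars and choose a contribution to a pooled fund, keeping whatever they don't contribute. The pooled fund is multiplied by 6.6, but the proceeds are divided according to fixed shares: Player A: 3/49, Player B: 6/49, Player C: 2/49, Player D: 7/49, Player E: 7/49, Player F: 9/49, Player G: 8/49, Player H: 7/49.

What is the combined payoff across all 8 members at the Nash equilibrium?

A player with share s gets back 6.6·s per unit contributed, so full contribution is dominant for anyone with s > 1/6.6 = 0.1515 and zero contribution is dominant for anyone below.
Player F and Player G are above the threshold, contributing 21 each; the remaining 6 contribute 0. Total contributed: 42.
The pooled fund pays out 6.6 × 42 = 277.20 in total (split across the unequal shares, but the aggregate is all that matters for the group sum).
The 6 free-riders keep 21 each, adding 126. Group total = 126 + 277.20 = 403.20.

403.20 dollars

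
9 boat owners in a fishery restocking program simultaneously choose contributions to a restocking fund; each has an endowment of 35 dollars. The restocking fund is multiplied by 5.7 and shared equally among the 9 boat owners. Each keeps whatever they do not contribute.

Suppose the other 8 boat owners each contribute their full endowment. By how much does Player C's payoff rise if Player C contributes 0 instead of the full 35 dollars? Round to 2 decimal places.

12.83 dollars

Switching from a contribution of 35 to 0 lets Player C keep an extra 35 dollars, but lowers the restocking fund by 35, which costs Player C their own share of that drop: 5.7/9 × 35 = 22.17.
Net gain = 35 − 22.17 = 12.83. The private return per contributed unit (0.6333) is below 1, so free-riding is indeed the best response regardless of what the others do.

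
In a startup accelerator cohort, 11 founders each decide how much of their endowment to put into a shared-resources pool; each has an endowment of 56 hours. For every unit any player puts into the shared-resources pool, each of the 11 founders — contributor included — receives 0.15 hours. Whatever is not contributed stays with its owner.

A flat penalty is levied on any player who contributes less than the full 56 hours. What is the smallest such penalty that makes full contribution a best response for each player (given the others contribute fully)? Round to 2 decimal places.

47.60 hours

Given the others contribute fully, the best deviation is to contribute 0 (any partial contribution still incurs the fine and gives up units whose private return 0.15 is below 1).
Deviating from 56 to 0 saves 56 hours but forfeits the deviator's share of the drop in the shared-resources pool: 0.15 × 56 = 8.40.
So the deviation gain is 56 − 8.40 = 47.60, and the fine must be at least 47.60 hours to wipe it out.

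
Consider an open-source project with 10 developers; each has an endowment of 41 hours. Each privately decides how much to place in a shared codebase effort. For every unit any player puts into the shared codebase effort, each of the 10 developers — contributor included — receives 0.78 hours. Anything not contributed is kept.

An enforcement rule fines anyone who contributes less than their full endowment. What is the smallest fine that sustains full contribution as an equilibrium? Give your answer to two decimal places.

9.02 hours

Given the others contribute fully, the best deviation is to contribute 0 (any partial contribution still incurs the fine and gives up units whose private return 0.78 is below 1).
Deviating from 41 to 0 saves 41 hours but forfeits the deviator's share of the drop in the shared codebase effort: 0.78 × 41 = 31.98.
So the deviation gain is 41 − 31.98 = 9.02, and the fine must be at least 9.02 hours to wipe it out.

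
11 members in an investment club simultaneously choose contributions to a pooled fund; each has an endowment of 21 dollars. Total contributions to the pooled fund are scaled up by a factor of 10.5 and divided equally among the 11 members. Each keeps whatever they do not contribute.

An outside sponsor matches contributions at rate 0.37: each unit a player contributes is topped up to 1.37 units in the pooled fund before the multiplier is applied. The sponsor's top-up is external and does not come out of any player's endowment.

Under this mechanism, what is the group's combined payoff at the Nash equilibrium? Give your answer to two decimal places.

3322.94 dollars

With the mechanism, a contributed unit returns 10.5 × 1.37 / 11 = 1.3077 per unit of net cost to the contributor — now above 1 — so contributing fully is weakly dominant for every player.
At the Nash equilibrium everyone contributes 21. Group total payoff = 10.5 × 1.37 × 231 = 3322.94.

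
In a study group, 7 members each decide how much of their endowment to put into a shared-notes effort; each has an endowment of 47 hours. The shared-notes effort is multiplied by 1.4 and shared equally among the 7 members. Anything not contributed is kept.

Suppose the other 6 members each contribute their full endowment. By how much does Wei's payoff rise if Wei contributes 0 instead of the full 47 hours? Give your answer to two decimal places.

37.60 hours

Switching from a contribution of 47 to 0 lets Wei keep an extra 47 hours, but lowers the shared-notes effort by 47, which costs Wei their own share of that drop: 1.4/7 × 47 = 9.40.
Net gain = 47 − 9.40 = 37.60. The private return per contributed unit (0.2000) is below 1, so free-riding is indeed the best response regardless of what the others do.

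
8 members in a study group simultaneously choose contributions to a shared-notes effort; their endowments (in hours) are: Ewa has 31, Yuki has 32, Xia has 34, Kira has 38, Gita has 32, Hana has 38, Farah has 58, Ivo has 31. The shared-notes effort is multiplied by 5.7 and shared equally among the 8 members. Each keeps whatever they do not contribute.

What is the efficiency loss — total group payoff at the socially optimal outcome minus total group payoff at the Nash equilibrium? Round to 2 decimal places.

1381.80 hours

The private return per contributed unit is 5.7/8 = 0.7125 < 1 for every player regardless of endowment, so the Nash equilibrium is zero contribution and the group total is Σ E_j = 31 + 32 + 34 + 38 + 32 + 38 + 58 + 31 = 294.
Each contributed unit returns 5.700 to the group, so the social optimum is full contribution by everyone: group total = 5.700 × 294 = 1675.80.
Efficiency loss = (5.700 − 1) × 294 = 1381.80.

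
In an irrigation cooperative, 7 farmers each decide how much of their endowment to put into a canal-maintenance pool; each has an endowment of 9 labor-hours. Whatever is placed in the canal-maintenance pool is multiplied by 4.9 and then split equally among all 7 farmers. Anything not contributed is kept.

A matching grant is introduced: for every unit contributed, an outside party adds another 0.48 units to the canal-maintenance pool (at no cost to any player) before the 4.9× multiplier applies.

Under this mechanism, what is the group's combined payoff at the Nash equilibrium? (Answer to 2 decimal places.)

456.88 labor-hours

The effective private return per unit is now 4.9 × 1.48 / 7 = 1.0360 > 1, so every player's dominant strategy flips to full contribution.
At the Nash equilibrium everyone contributes 9. Group total payoff = 4.9 × 1.48 × 63 = 456.88.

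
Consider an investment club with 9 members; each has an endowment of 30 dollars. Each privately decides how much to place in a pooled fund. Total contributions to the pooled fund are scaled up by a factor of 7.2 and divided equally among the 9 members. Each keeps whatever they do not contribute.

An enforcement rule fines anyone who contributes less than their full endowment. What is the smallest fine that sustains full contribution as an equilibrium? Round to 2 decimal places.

Given the others contribute fully, the best deviation is to contribute 0 (any partial contribution still incurs the fine and gives up units whose private return 0.8000 is below 1).
Deviating from 30 to 0 saves 30 dollars but forfeits the deviator's share of the drop in the pooled fund: 7.2/9 × 30 = 24.00.
So the deviation gain is 30 − 24.00 = 6.00, and the fine must be at least 6.00 dollars to wipe it out.

6.00 dollars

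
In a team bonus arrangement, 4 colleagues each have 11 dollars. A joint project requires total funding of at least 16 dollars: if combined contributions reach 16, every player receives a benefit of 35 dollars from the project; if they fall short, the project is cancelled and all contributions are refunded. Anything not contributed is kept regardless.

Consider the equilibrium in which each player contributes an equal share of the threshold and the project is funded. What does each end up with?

42 dollars

Equal share of the threshold: 16/4 = 4.
At this profile no one gains by cutting their contribution: any cut drops the total below 16, the project is cancelled, contributions are refunded, and the deviator ends with 11, which is less than 11 − 4 + 35 = 42. Contributing more than 4 just wastes the excess. So contributing exactly 4 is a best response.
Each player's payoff: 11 − 4 + 35 = 42.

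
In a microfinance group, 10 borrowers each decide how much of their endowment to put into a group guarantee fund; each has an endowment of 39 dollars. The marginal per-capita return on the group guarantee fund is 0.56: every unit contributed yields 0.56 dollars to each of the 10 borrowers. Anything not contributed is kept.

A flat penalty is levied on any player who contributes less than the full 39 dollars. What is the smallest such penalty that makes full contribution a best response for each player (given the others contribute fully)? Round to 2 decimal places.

Given the others contribute fully, the best deviation is to contribute 0 (any partial contribution still incurs the fine and gives up units whose private return 0.56 is below 1).
Deviating from 39 to 0 saves 39 dollars but forfeits the deviator's share of the drop in the group guarantee fund: 0.56 × 39 = 21.84.
So the deviation gain is 39 − 21.84 = 17.16, and the fine must be at least 17.16 dollars to wipe it out.

17.16 dollars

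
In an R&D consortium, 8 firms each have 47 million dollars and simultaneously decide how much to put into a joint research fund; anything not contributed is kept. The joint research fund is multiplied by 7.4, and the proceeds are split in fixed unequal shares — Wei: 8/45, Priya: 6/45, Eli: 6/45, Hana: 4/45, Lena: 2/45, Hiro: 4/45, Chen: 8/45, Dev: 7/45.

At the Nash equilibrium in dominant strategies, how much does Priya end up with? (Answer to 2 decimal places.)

186.12 million dollars

For player j, contributing a unit is worthwhile iff 7.4 × (j's share) ≥ 1, i.e. iff j's share is at least 0.1351.
The shares above 0.1351 belong to Wei, Chen and Dev, contributing 47 each; the remaining 5 contribute 0. Total contributed: 141.
Priya keeps 47 and receives 7.4 × 141 × 6/45 = 139.12 from the joint research fund, for a payoff of 186.12.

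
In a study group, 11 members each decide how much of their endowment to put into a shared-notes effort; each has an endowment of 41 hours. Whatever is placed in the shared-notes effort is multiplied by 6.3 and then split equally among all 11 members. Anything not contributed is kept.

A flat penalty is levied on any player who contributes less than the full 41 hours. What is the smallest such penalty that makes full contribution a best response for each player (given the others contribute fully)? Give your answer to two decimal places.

Given the others contribute fully, the best deviation is to contribute 0 (any partial contribution still incurs the fine and gives up units whose private return 0.5727 is below 1).
Deviating from 41 to 0 saves 41 hours but forfeits the deviator's share of the drop in the shared-notes effort: 6.3/11 × 41 = 23.48.
So the deviation gain is 41 − 23.48 = 17.52, and the fine must be at least 17.52 hours to wipe it out.

17.52 hours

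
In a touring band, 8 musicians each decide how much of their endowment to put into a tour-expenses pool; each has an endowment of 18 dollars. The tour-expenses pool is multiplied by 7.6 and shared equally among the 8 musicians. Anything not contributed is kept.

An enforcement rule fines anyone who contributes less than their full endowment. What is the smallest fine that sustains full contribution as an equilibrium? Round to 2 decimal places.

0.90 dollars

Given the others contribute fully, the best deviation is to contribute 0 (any partial contribution still incurs the fine and gives up units whose private return 0.9500 is below 1).
Deviating from 18 to 0 saves 18 dollars but forfeits the deviator's share of the drop in the tour-expenses pool: 7.6/8 × 18 = 17.10.
So the deviation gain is 18 − 17.10 = 0.90, and the fine must be at least 0.90 dollars to wipe it out.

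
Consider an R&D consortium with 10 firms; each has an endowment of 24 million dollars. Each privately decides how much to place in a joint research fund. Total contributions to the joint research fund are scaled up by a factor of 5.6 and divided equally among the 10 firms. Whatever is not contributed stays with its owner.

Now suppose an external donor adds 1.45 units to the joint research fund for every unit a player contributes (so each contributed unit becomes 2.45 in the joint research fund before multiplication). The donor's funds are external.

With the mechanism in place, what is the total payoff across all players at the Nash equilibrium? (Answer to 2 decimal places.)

3292.80 million dollars

With the mechanism, a contributed unit returns 5.6 × 2.45 / 10 = 1.3720 per unit of net cost to the contributor — now above 1 — so contributing fully is weakly dominant for every player.
At the Nash equilibrium everyone contributes 24. Group total payoff = 5.6 × 2.45 × 240 = 3292.80.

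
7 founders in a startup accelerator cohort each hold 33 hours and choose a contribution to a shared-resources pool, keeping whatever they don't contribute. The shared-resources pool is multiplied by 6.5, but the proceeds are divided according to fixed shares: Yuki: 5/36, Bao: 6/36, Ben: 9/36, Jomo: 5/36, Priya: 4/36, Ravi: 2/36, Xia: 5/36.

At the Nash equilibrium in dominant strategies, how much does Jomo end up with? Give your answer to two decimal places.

Each unit j contributes comes back to j as 6.5 × (j's share), so j prefers to contribute only if that share exceeds 1/6.5 = 0.1538; otherwise keeping the unit dominates.
Bao and Ben are above the threshold, contributing 33 each; the remaining 5 contribute 0. Total contributed: 66.
Jomo keeps 33 and receives 6.5 × 66 × 5/36 = 59.58 from the shared-resources pool, for a payoff of 92.58.

92.58 hours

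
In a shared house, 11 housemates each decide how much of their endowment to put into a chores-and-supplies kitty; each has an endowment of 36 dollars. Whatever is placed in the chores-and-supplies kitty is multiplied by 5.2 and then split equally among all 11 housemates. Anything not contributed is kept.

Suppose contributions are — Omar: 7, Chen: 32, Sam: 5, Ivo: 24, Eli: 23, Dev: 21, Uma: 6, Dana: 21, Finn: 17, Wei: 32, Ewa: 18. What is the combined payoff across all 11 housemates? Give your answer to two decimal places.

Total contributed: 7 + 32 + 5 + 24 + 23 + 21 + 6 + 21 + 17 + 32 + 18 = 206; total kept: 11 × 36 − 206 = 190.
The chores-and-supplies kitty pays out 5.2 × 206 = 1071.20 in aggregate.
Group total = 190 + 1071.20 = 1261.20.

1261.20 dollars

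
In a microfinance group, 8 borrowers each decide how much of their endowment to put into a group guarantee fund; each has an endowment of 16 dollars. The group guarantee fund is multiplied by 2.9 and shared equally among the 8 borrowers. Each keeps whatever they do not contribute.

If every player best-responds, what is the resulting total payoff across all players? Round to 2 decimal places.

Each contributed unit returns 2.9/8 = 0.3625 to its contributor — below 1 — so contributing 0 is dominant for every player. At the Nash equilibrium everyone keeps their 16, and the group total is 8 × 16 = 128.

128.00 dollars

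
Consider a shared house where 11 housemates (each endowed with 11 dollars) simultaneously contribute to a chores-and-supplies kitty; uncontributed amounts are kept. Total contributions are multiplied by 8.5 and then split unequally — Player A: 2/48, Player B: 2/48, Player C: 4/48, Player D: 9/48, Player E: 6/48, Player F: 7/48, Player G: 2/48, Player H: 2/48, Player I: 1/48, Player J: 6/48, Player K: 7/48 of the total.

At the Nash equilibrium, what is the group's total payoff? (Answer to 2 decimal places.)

533.50 dollars

Player j's private return per contributed unit is 8.5 × (j's share). Contributing is weakly dominant for j when that share is at least 1/8.5 = 0.1176, and contributing 0 is dominant otherwise.
Player D, Player E, Player F, Player J and Player K are above the threshold, contributing 11 each; the remaining 6 contribute 0. Total contributed: 55.
The chores-and-supplies kitty pays out 8.5 × 55 = 467.50 in total (split across the unequal shares, but the aggregate is all that matters for the group sum).
The 6 free-riders keep 11 each, adding 66. Group total = 66 + 467.50 = 533.50.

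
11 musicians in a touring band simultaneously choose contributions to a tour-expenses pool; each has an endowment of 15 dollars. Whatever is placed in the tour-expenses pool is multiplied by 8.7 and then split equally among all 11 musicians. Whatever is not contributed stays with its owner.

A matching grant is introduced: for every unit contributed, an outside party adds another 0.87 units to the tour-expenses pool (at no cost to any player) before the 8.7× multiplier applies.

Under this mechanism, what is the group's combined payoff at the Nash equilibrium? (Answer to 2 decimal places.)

2684.39 dollars

With the mechanism, a contributed unit returns 8.7 × 1.87 / 11 = 1.4790 per unit of net cost to the contributor — now above 1 — so contributing fully is weakly dominant for every player.
At the Nash equilibrium everyone contributes 15. Group total payoff = 8.7 × 1.87 × 165 = 2684.39.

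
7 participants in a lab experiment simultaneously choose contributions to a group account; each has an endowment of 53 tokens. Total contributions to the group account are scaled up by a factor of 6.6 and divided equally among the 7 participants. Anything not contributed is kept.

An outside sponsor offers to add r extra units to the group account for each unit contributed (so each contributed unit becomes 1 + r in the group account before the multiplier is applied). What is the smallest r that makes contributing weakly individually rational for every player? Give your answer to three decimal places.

0.061

With matching at rate r, one contributed unit becomes (1 + r) in the group account and returns 6.6 × (1 + r) / 7 to the contributor.
Setting this equal to 1: 1 + r = 7/6.6 = 1.0606.
So the minimum matching rate is r = 1.0606 − 1 = 0.061.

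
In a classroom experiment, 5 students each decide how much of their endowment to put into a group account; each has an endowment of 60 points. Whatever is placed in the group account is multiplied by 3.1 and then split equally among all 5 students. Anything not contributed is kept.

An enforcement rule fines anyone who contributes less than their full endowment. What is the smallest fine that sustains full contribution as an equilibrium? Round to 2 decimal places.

22.80 points

Given the others contribute fully, the best deviation is to contribute 0 (any partial contribution still incurs the fine and gives up units whose private return 0.6200 is below 1).
Deviating from 60 to 0 saves 60 points but forfeits the deviator's share of the drop in the group account: 3.1/5 × 60 = 37.20.
So the deviation gain is 60 − 37.20 = 22.80, and the fine must be at least 22.80 points to wipe it out.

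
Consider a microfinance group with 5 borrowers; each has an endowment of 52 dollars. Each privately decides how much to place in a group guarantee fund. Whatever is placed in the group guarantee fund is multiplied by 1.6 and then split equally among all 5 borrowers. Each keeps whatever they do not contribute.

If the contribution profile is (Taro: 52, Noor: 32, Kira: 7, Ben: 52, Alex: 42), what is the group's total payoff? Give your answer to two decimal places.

371.00 dollars

Total contributed: 52 + 32 + 7 + 52 + 42 = 185; total kept: 5 × 52 − 185 = 75.
The group guarantee fund pays out 1.6 × 185 = 296.00 in aggregate.
Group total = 75 + 296.00 = 371.00.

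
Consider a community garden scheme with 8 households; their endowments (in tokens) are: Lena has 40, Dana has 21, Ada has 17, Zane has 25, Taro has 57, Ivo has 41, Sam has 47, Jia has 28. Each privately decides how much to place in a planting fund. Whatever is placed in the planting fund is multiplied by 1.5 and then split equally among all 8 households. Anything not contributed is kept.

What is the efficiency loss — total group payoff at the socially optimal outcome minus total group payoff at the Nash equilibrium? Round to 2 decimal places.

138.00 tokens

The private return per contributed unit is 1.5/8 = 0.1875 < 1 for every player regardless of endowment, so the Nash equilibrium is zero contribution and the group total is Σ E_j = 40 + 21 + 17 + 25 + 57 + 41 + 47 + 28 = 276.
Each contributed unit returns 1.500 to the group, so the social optimum is full contribution by everyone: group total = 1.500 × 276 = 414.00.
Efficiency loss = (1.500 − 1) × 276 = 138.00.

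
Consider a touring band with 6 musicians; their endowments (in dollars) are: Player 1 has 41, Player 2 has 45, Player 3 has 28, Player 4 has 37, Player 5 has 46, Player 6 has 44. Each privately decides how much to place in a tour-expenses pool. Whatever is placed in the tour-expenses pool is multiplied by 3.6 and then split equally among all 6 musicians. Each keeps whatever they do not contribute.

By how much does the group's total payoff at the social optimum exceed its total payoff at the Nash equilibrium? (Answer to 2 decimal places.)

626.60 dollars

The private return per contributed unit is 3.6/6 = 0.6000 < 1 for every player regardless of endowment, so the Nash equilibrium is zero contribution and the group total is Σ E_j = 41 + 45 + 28 + 37 + 46 + 44 = 241.
Each contributed unit returns 3.600 to the group, so the social optimum is full contribution by everyone: group total = 3.600 × 241 = 867.60.
Efficiency loss = (3.600 − 1) × 241 = 626.60.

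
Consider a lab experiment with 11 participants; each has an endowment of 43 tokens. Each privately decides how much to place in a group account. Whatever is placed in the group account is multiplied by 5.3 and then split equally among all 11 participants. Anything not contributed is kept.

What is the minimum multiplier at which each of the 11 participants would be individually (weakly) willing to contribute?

11

A contributed unit returns (multiplier)/11 to its contributor.
This reaches 1 exactly when the multiplier is 11.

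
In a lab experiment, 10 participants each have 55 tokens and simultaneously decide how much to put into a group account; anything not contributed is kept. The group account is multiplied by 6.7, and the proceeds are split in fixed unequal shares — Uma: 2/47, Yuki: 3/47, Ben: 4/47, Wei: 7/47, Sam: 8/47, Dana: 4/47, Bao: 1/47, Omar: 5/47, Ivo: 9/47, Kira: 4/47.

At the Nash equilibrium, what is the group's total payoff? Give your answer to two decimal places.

1177.00 tokens

A player with share s gets back 6.7·s per unit contributed, so full contribution is dominant for anyone with s > 1/6.7 = 0.1493 and zero contribution is dominant for anyone below.
Sam and Ivo clear that bar, contributing 55 each; the remaining 8 contribute 0. Total contributed: 110.
The group account pays out 6.7 × 110 = 737.00 in total (split across the unequal shares, but the aggregate is all that matters for the group sum).
The 8 free-riders keep 55 each, adding 440. Group total = 440 + 737.00 = 1177.00.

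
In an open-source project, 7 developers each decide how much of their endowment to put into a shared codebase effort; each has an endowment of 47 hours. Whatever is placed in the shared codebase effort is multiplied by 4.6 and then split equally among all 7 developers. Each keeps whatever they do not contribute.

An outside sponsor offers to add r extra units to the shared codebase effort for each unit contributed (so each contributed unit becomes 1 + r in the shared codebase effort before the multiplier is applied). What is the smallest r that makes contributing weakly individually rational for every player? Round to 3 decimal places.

0.522

With matching at rate r, one contributed unit becomes (1 + r) in the shared codebase effort and returns 4.6 × (1 + r) / 7 to the contributor.
Setting this equal to 1: 1 + r = 7/4.6 = 1.5217.
So the minimum matching rate is r = 1.5217 − 1 = 0.522.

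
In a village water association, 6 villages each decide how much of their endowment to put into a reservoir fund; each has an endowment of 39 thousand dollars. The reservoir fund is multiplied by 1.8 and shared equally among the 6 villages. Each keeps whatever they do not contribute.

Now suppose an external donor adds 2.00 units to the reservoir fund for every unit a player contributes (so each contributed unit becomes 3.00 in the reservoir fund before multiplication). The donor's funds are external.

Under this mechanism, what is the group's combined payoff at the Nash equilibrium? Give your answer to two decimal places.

234.00 thousand dollars

With the mechanism, a contributed unit returns 1.8 × 3.00 / 6 = 0.9000 per unit of net cost — still below 1 — so contributing 0 remains dominant for every player.
At the Nash equilibrium no one contributes; group total payoff = 6 × 39 = 234.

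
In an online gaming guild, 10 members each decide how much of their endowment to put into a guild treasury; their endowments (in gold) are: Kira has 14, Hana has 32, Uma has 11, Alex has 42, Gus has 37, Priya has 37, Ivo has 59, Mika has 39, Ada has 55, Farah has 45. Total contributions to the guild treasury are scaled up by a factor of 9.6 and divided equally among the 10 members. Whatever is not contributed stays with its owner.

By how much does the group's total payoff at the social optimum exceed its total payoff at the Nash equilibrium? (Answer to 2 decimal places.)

3190.60 gold

The private return per contributed unit is 9.6/10 = 0.9600 < 1 for every player regardless of endowment, so the Nash equilibrium is zero contribution and the group total is Σ E_j = 14 + 32 + 11 + 42 + 37 + 37 + 59 + 39 + 55 + 45 = 371.
Each contributed unit returns 9.600 to the group, so the social optimum is full contribution by everyone: group total = 9.600 × 371 = 3561.60.
Efficiency loss = (9.600 − 1) × 371 = 3190.60.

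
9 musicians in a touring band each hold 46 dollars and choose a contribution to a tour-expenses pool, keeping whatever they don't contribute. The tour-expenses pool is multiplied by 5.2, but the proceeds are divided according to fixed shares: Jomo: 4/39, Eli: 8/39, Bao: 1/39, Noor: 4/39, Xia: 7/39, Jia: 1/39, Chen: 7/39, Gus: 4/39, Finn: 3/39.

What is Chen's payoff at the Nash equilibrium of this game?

88.93 dollars

Each unit j contributes comes back to j as 5.2 × (j's share), so j prefers to contribute only if that share exceeds 1/5.2 = 0.1923; otherwise keeping the unit dominates.
Only Eli (8/39) clears that bar, contributing 46; the remaining 8 contribute 0. Total contributed: 46.
Chen keeps 46 and receives 5.2 × 46 × 7/39 = 42.93 from the tour-expenses pool, for a payoff of 88.93.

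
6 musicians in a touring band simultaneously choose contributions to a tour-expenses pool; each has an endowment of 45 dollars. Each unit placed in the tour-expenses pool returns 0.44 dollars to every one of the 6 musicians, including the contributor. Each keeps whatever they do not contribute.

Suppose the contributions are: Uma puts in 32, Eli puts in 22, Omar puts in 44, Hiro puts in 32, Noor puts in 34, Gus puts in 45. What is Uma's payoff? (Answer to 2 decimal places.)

104.96 dollars

Total contributed: 32 + 22 + 44 + 32 + 34 + 45 = 209.
Each receives 0.44 × 209 = 91.96 from the tour-expenses pool.
Uma keeps 45 − 32 = 13, so Uma's payoff is 13 + 91.96 = 104.96.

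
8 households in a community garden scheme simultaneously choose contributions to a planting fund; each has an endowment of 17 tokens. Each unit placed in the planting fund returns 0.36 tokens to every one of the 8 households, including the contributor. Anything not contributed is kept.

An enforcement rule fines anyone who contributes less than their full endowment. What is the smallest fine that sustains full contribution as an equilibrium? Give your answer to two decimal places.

Given the others contribute fully, the best deviation is to contribute 0 (any partial contribution still incurs the fine and gives up units whose private return 0.36 is below 1).
Deviating from 17 to 0 saves 17 tokens but forfeits the deviator's share of the drop in the planting fund: 0.36 × 17 = 6.12.
So the deviation gain is 17 − 6.12 = 10.88, and the fine must be at least 10.88 tokens to wipe it out.

10.88 tokens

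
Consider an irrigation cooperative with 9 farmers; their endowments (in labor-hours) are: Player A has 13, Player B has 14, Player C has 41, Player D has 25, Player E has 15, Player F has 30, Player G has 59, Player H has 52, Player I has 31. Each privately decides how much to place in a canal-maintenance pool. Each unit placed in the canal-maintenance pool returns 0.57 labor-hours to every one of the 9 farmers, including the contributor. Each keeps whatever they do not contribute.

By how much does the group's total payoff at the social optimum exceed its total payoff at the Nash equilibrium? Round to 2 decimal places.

The private return per contributed unit is 0.57 < 1 for everyone, so the Nash equilibrium is zero contribution and the group total is Σ E_j = 13 + 14 + 41 + 25 + 15 + 30 + 59 + 52 + 31 = 280.
Each contributed unit returns 5.130 to the group, so the social optimum is full contribution by everyone: group total = 5.130 × 280 = 1436.40.
Efficiency loss = (5.130 − 1) × 280 = 1156.40.

1156.40 labor-hours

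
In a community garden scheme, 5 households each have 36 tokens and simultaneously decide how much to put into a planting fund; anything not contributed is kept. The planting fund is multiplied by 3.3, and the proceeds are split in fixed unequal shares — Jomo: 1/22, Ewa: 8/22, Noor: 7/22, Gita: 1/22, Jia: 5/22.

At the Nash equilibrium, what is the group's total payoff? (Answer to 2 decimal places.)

A player with share s gets back 3.3·s per unit contributed, so full contribution is dominant for anyone with s > 1/3.3 = 0.3030 and zero contribution is dominant for anyone below.
Ewa and Noor are above the threshold, contributing 36 each; the remaining 3 contribute 0. Total contributed: 72.
The planting fund pays out 3.3 × 72 = 237.60 in total (split across the unequal shares, but the aggregate is all that matters for the group sum).
The 3 free-riders keep 36 each, adding 108. Group total = 108 + 237.60 = 345.60.

345.60 tokens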